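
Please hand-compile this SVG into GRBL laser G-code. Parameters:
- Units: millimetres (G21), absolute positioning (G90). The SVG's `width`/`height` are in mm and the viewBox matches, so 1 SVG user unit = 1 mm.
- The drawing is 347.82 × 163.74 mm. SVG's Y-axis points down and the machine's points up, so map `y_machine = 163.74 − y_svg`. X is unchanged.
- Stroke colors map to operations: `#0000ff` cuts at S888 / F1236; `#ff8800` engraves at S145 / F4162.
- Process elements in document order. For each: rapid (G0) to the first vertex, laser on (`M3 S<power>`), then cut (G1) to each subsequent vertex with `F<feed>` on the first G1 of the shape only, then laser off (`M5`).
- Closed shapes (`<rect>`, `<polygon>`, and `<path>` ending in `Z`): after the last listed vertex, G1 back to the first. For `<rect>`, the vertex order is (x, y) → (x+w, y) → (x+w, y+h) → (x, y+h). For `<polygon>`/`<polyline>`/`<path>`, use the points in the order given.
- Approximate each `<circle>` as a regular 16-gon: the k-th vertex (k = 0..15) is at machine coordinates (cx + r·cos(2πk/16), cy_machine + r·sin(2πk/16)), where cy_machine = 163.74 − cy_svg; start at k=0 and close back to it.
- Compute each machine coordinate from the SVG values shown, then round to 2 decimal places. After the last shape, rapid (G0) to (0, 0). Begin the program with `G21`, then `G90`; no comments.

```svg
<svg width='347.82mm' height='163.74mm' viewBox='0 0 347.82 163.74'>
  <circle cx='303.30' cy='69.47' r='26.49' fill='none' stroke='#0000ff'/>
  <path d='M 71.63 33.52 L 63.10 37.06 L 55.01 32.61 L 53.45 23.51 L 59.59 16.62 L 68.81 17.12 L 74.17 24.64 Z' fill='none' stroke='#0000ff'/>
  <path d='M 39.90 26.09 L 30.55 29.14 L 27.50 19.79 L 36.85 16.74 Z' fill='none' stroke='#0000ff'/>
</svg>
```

G21
G90
G0 X329.79 Y94.27
M3 S888
G1 X327.77 Y104.41 F1236
G1 X322.03 Y113.00
G1 X313.44 Y118.74
G1 X303.30 Y120.76
G1 X293.16 Y118.74
G1 X284.57 Y113.00
G1 X278.83 Y104.41
G1 X276.81 Y94.27
G1 X278.83 Y84.13
G1 X284.57 Y75.54
G1 X293.16 Y69.80
G1 X303.30 Y67.78
G1 X313.44 Y69.80
G1 X322.03 Y75.54
G1 X327.77 Y84.13
G1 X329.79 Y94.27
M5
G0 X71.63 Y130.22
M3 S888
G1 X63.10 Y126.68 F1236
G1 X55.01 Y131.13
G1 X53.45 Y140.23
G1 X59.59 Y147.12
G1 X68.81 Y146.62
G1 X74.17 Y139.10
G1 X71.63 Y130.22
M5
G0 X39.90 Y137.65
M3 S888
G1 X30.55 Y134.60 F1236
G1 X27.50 Y143.95
G1 X36.85 Y147.00
G1 X39.90 Y137.65
M5
G0 X0.00 Y0.00

viewBox `0 0 347.82 163.74` with mm width/height → 1 unit = 1 mm. Flip: y_m = 163.74 − y_svg.

**Shape 1** — `<circle>` circle, stroke `#0000ff` → cut (S888, F1236). Machine vertices: (329.79,94.27) → (327.77,104.41) → (322.03,113.00) → (313.44,118.74) → (303.30,120.76) → (293.16,118.74) → (284.57,113.00) → (278.83,104.41) → (276.81,94.27) → (278.83,84.13) → (284.57,75.54) → (293.16,69.80) → (303.30,67.78) → (313.44,69.80) → (322.03,75.54) → (327.77,84.13) → (329.79,94.27). Closed: final G1 returns to the first vertex.

**Shape 2** — `<path>` regular polygon, stroke `#0000ff` → cut (S888, F1236). Machine vertices: (71.63,130.22) → (63.10,126.68) → (55.01,131.13) → (53.45,140.23) → (59.59,147.12) → (68.81,146.62) → (74.17,139.10) → (71.63,130.22). Closed: final G1 returns to the first vertex.

**Shape 3** — `<path>` regular polygon, stroke `#0000ff` → cut (S888, F1236). Machine vertices: (39.90,137.65) → (30.55,134.60) → (27.50,143.95) → (36.85,147.00) → (39.90,137.65). Closed: final G1 returns to the first vertex.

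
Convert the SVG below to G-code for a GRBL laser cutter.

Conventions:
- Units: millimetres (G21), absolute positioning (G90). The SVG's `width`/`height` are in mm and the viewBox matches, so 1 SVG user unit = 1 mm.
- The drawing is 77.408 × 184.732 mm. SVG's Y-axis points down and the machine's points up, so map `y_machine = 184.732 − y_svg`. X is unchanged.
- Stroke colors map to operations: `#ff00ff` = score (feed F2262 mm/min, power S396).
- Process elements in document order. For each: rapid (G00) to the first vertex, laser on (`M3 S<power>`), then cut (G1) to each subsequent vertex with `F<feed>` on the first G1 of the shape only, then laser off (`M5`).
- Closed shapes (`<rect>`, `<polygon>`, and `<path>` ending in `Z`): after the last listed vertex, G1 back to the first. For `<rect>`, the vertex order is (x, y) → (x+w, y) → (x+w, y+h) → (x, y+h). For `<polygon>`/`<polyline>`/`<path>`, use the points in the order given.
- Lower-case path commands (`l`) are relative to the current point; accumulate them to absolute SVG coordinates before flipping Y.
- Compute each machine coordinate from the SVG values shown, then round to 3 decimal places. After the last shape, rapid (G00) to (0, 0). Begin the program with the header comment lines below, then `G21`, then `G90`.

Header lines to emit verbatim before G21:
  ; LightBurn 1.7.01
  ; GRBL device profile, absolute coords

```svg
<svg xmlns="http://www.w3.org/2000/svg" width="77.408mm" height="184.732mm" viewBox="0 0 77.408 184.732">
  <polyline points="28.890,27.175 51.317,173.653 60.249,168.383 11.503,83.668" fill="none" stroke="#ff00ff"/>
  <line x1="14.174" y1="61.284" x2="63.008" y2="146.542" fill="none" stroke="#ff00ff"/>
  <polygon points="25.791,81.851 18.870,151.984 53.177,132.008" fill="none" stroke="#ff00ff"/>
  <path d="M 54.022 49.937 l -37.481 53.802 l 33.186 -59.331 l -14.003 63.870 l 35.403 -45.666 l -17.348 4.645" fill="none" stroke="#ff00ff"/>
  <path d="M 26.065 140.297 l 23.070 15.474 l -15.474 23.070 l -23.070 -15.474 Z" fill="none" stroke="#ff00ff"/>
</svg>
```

; LightBurn 1.7.01
; GRBL device profile, absolute coords
G21
G90
G00 X28.890 Y157.557
M3 S396
G1 X51.317 Y11.079 F2262
G1 X60.249 Y16.349
G1 X11.503 Y101.064
M5
G00 X14.174 Y123.448
M3 S396
G1 X63.008 Y38.190 F2262
M5
G00 X25.791 Y102.881
M3 S396
G1 X18.870 Y32.748 F2262
G1 X53.177 Y52.724
G1 X25.791 Y102.881
M5
G00 X54.022 Y134.795
M3 S396
G1 X16.541 Y80.993 F2262
G1 X49.727 Y140.324
G1 X35.724 Y76.454
G1 X71.127 Y122.120
G1 X53.779 Y117.475
M5
G00 X26.065 Y44.435
M3 S396
G1 X49.135 Y28.961 F2262
G1 X33.661 Y5.891
G1 X10.591 Y21.365
G1 X26.065 Y44.435
M5
G00 X0.000 Y0.000

viewBox `0 0 77.408 184.732` with mm width/height → 1 unit = 1 mm. Flip: y_m = 184.732 − y_svg.

**Shape 1** — `<polyline>` open polyline, stroke `#ff00ff` → score (S396, F2262). Machine vertices: (28.890,157.557) → (51.317,11.079) → (60.249,16.349) → (11.503,101.064). Open path.

**Shape 2** — `<line>` line segment, stroke `#ff00ff` → score (S396, F2262). Machine vertices: (14.174,123.448) → (63.008,38.190). Open path.

**Shape 3** — `<polygon>` closed polygon, stroke `#ff00ff` → score (S396, F2262). Machine vertices: (25.791,102.881) → (18.870,32.748) → (53.177,52.724) → (25.791,102.881). Closed: final G1 returns to the first vertex.

**Shape 4** — `<path>` open polyline, stroke `#ff00ff` → score (S396, F2262). Machine vertices: (54.022,134.795) → (16.541,80.993) → (49.727,140.324) → (35.724,76.454) → (71.127,122.120) → (53.779,117.475). Open path.

**Shape 5** — `<path>` regular polygon, stroke `#ff00ff` → score (S396, F2262). Machine vertices: (26.065,44.435) → (49.135,28.961) → (33.661,5.891) → (10.591,21.365) → (26.065,44.435). Closed: final G1 returns to the first vertex.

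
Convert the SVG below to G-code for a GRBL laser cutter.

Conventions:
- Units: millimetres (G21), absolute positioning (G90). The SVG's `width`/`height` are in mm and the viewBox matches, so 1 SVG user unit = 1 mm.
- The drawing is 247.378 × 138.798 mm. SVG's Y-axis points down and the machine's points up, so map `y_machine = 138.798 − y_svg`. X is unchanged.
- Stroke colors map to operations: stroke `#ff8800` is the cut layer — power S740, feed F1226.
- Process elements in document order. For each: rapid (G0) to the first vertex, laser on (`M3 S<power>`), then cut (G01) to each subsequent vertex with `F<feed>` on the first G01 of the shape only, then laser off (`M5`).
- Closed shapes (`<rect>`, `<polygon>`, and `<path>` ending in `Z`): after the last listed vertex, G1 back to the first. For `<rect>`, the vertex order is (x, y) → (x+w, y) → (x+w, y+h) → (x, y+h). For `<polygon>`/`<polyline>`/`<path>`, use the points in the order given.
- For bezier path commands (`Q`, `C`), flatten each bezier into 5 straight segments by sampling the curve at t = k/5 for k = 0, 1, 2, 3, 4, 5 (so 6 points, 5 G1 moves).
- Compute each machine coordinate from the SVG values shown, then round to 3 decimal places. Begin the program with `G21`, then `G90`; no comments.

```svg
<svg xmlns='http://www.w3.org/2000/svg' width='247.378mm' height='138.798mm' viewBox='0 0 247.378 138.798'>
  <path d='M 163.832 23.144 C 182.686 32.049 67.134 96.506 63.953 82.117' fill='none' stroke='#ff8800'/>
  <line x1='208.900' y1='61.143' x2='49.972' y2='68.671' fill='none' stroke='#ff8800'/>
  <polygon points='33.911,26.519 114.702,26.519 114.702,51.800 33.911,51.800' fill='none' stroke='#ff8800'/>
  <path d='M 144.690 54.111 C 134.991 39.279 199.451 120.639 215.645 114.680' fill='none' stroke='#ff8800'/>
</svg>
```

G21
G90
G0 X163.832 Y115.654
M3 S740
G01 X160.990 Y104.720 F1226
G01 X137.736 Y86.905
G01 X105.915 Y68.659
G01 X77.372 Y56.434
G01 X63.953 Y56.681
M5
G0 X208.900 Y77.655
M3 S740
G01 X49.972 Y70.127 F1226
M5
G0 X33.911 Y112.279
M3 S740
G01 X114.702 Y112.279 F1226
G01 X114.702 Y86.998
G01 X33.911 Y86.998
G01 X33.911 Y112.279
M5
G0 X144.690 Y84.687
M3 S740
G01 X146.790 Y83.511 F1226
G01 X160.812 Y68.058
G01 X180.880 Y47.136
G01 X201.116 Y29.553
G01 X215.645 Y24.118
M5

1 u = 1 mm; y_m = 138.798 − y.

[1] `<path>` cubic bezier, #ff8800→cut S740 F1226: (163.832,115.654) → (160.990,104.720) → (137.736,86.905) → (105.915,68.659) → (77.372,56.434) → (63.953,56.681)

[2] `<line>` line segment, #ff8800→cut S740 F1226: (208.900,77.655) → (49.972,70.127)

[3] `<polygon>` rectangle, #ff8800→cut S740 F1226: (33.911,112.279) → (114.702,112.279) → (114.702,86.998) → (33.911,86.998) → (33.911,112.279) (closed)

[4] `<path>` cubic bezier, #ff8800→cut S740 F1226: (144.690,84.687) → (146.790,83.511) → (160.812,68.058) → (180.880,47.136) → (201.116,29.553) → (215.645,24.118)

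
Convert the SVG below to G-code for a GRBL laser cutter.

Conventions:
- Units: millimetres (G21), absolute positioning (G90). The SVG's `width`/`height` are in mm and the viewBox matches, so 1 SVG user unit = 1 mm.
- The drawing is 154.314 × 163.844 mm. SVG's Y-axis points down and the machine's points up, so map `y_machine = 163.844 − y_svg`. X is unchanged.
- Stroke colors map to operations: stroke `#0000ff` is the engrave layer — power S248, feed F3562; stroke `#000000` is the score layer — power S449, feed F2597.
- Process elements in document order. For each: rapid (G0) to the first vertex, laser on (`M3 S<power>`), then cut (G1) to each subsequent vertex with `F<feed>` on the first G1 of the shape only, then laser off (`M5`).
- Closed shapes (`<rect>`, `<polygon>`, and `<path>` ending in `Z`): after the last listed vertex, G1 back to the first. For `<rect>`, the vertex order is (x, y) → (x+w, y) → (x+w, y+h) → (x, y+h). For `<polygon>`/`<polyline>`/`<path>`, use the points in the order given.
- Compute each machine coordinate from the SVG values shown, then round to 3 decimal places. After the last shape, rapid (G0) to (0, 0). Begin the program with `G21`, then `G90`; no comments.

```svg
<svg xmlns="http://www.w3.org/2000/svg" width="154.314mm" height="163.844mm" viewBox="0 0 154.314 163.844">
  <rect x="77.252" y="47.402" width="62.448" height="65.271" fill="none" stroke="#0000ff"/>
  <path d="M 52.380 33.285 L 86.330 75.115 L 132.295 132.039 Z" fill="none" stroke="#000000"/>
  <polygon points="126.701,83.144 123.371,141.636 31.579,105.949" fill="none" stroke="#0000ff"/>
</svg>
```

viewBox `0 0 154.314 163.844` with mm width/height → 1 unit = 1 mm. Flip: y_m = 163.844 − y_svg.

**Shape 1** — `<rect>` rectangle, stroke `#0000ff` → engrave (S248, F3562). Machine vertices: (77.252,116.442) → (139.700,116.442) → (139.700,51.171) → (77.252,51.171) → (77.252,116.442). Closed: final G1 returns to the first vertex.

**Shape 2** — `<path>` closed polygon, stroke `#000000` → score (S449, F2597). Machine vertices: (52.380,130.559) → (86.330,88.729) → (132.295,31.805) → (52.380,130.559). Closed: final G1 returns to the first vertex.

**Shape 3** — `<polygon>` closed polygon, stroke `#0000ff` → engrave (S248, F3562). Machine vertices: (126.701,80.700) → (123.371,22.208) → (31.579,57.895) → (126.701,80.700). Closed: final G1 returns to the first vertex.

G21
G90
G0 X77.252 Y116.442
M3 S248
G1 X139.700 Y116.442 F3562
G1 X139.700 Y51.171
G1 X77.252 Y51.171
G1 X77.252 Y116.442
M5
G0 X52.380 Y130.559
M3 S449
G1 X86.330 Y88.729 F2597
G1 X132.295 Y31.805
G1 X52.380 Y130.559
M5
G0 X126.701 Y80.700
M3 S248
G1 X123.371 Y22.208 F3562
G1 X31.579 Y57.895
G1 X126.701 Y80.700
M5
G0 X0.000 Y0.000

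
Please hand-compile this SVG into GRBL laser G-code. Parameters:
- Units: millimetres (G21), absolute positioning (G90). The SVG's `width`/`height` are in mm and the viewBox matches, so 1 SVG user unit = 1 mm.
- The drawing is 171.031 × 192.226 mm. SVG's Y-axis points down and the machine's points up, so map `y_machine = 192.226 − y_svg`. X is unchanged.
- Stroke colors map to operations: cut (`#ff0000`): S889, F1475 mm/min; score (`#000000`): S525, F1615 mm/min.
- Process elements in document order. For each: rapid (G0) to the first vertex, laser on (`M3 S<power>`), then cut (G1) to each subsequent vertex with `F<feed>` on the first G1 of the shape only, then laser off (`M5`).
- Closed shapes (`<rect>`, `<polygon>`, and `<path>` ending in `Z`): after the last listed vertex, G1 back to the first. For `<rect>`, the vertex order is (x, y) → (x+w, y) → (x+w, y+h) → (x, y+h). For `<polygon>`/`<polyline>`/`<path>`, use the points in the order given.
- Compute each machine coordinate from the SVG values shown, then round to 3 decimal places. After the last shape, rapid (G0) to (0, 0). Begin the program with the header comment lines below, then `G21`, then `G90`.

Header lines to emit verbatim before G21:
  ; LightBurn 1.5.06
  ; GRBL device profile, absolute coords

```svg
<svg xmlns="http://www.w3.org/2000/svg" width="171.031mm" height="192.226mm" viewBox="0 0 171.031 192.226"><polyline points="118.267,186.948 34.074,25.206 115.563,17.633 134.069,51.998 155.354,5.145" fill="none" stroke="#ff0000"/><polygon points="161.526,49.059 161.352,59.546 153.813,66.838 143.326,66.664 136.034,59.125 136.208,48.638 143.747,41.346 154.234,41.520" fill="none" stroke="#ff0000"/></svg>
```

; LightBurn 1.5.06
; GRBL device profile, absolute coords
G21
G90
G0 X118.267 Y5.278
M3 S889
G1 X34.074 Y167.020 F1475
G1 X115.563 Y174.593
G1 X134.069 Y140.228
G1 X155.354 Y187.081
M5
G0 X161.526 Y143.167
M3 S889
G1 X161.352 Y132.680 F1475
G1 X153.813 Y125.388
G1 X143.326 Y125.562
G1 X136.034 Y133.101
G1 X136.208 Y143.588
G1 X143.747 Y150.880
G1 X154.234 Y150.706
G1 X161.526 Y143.167
M5
G0 X0.000 Y0.000

1 u = 1 mm; y_m = 192.226 − y.

[1] `<polyline>` open polyline, #ff0000→cut S889 F1475: (118.267,5.278) → (34.074,167.020) → (115.563,174.593) → (134.069,140.228) → (155.354,187.081)

[2] `<polygon>` regular polygon, #ff0000→cut S889 F1475: (161.526,143.167) → (161.352,132.680) → (153.813,125.388) → (143.326,125.562) → (136.034,133.101) → (136.208,143.588) → (143.747,150.880) → (154.234,150.706) → (161.526,143.167) (closed)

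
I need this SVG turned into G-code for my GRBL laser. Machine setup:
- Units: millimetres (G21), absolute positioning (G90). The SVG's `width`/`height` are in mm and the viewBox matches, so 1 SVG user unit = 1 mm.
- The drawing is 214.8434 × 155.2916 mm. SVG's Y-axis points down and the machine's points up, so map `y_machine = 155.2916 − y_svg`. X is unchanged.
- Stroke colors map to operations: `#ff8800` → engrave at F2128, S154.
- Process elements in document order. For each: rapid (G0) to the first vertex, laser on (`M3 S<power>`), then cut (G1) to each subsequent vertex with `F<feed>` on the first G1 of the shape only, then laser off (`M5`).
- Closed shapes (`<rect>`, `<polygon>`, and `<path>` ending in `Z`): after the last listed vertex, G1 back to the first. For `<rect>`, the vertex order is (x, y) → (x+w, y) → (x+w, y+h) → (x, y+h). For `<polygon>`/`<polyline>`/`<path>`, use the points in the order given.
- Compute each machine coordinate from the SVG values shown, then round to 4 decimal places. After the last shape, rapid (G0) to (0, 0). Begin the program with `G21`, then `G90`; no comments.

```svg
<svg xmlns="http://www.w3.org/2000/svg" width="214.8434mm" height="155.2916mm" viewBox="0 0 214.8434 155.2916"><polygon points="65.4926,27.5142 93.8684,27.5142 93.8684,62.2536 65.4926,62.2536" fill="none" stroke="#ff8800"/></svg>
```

G21
G90
G0 X65.4926 Y127.7774
M3 S154
G1 X93.8684 Y127.7774 F2128
G1 X93.8684 Y93.0380
G1 X65.4926 Y93.0380
G1 X65.4926 Y127.7774
M5
G0 X0.0000 Y0.0000

Since the viewBox matches the mm dimensions, user units are millimetres directly. The only transform is the Y-flip y_m = 155.2916 − y_svg.

Shape 1 is a rectangle drawn with `<polygon>`. Its stroke #ff8800 means engrave at S154, F2128. After flipping Y the toolpath is (65.4926,127.7774) → (93.8684,127.7774) → (93.8684,93.0380) → (65.4926,93.0380) → (65.4926,127.7774), returning to the start.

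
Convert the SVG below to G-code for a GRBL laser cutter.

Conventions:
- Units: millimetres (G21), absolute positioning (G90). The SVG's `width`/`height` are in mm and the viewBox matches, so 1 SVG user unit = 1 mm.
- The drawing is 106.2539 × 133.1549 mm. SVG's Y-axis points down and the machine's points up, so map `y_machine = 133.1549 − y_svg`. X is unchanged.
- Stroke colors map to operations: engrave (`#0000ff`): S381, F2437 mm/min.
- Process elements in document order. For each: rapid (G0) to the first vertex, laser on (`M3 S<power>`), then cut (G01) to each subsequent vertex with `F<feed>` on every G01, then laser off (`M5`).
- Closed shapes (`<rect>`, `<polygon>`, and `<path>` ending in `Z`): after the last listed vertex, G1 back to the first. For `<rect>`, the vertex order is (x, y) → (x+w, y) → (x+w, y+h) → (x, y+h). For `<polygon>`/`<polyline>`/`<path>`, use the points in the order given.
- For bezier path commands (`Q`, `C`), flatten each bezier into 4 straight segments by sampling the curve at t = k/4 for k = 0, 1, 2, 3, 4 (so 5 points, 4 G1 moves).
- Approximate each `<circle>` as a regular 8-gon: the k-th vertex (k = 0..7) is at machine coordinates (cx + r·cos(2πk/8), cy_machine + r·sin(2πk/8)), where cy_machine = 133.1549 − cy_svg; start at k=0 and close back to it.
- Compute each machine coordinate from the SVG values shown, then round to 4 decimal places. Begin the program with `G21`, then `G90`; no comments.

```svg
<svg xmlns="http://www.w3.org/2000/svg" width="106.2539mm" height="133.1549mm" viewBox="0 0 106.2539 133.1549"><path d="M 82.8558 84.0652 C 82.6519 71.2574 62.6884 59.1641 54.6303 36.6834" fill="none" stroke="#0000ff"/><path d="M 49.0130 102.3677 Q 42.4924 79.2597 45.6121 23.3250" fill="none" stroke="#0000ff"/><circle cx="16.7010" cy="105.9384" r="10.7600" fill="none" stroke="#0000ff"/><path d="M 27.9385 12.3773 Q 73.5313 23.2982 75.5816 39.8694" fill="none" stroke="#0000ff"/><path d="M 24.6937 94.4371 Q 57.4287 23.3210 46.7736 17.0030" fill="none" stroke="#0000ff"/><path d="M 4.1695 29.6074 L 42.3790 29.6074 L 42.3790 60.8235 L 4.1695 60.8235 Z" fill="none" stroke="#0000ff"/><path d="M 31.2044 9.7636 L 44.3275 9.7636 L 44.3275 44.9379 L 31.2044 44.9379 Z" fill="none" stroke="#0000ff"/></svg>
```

viewBox `0 0 106.2539 133.1549` with mm width/height → 1 unit = 1 mm. Flip: y_m = 133.1549 − y_svg.

**Shape 1** — `<path>` cubic bezier, stroke `#0000ff` → engrave (S381, F2437). Control points (SVG): P0=(82.8558,84.0652), P1=(82.6519,71.2574), P2=(62.6884,59.1641), P3=(54.6303,36.6834); sampled at t=k/4. Machine vertices: (82.8558,49.0897) → (79.4927,58.7350) → (71.6884,69.1533) → (62.4114,81.3851) → (54.6303,96.4715). Open path.

**Shape 2** — `<path>` quadratic bezier, stroke `#0000ff` → engrave (S381, F2437). Control points (SVG): P0=(49.0130,102.3677), P1=(42.4924,79.2597), P2=(45.6121,23.3250); sampled at t=k/4. Machine vertices: (49.0130,30.7872) → (46.3552,44.3929) → (44.9025,62.1019) → (44.6548,83.9142) → (45.6121,109.8299). Open path.

**Shape 3** — `<circle>` circle, stroke `#0000ff` → engrave (S381, F2437). Machine vertices: (27.4610,27.2165) → (24.3095,34.8250) → (16.7010,37.9765) → (9.0925,34.8250) → (5.9410,27.2165) → (9.0925,19.6080) → (16.7010,16.4565) → (24.3095,19.6080) → (27.4610,27.2165). Closed: final G1 returns to the first vertex.

**Shape 4** — `<path>` quadratic bezier, stroke `#0000ff` → engrave (S381, F2437). Control points (SVG): P0=(27.9385,12.3773), P1=(73.5313,23.2982), P2=(75.5816,39.8694); sampled at t=k/4. Machine vertices: (27.9385,120.7776) → (48.0135,114.9640) → (62.6457,108.4441) → (71.8350,101.2180) → (75.5816,93.2855). Open path.

**Shape 5** — `<path>` quadratic bezier, stroke `#0000ff` → engrave (S381, F2437). Control points (SVG): P0=(24.6937,94.4371), P1=(57.4287,23.3210), P2=(46.7736,17.0030); sampled at t=k/4. Machine vertices: (24.6937,38.7178) → (38.3493,70.2260) → (46.5812,93.6344) → (49.3893,108.9430) → (46.7736,116.1519). Open path.

**Shape 6** — `<path>` rectangle, stroke `#0000ff` → engrave (S381, F2437). Machine vertices: (4.1695,103.5475) → (42.3790,103.5475) → (42.3790,72.3314) → (4.1695,72.3314) → (4.1695,103.5475). Closed: final G1 returns to the first vertex.

**Shape 7** — `<path>` rectangle, stroke `#0000ff` → engrave (S381, F2437). Machine vertices: (31.2044,123.3913) → (44.3275,123.3913) → (44.3275,88.2170) → (31.2044,88.2170) → (31.2044,123.3913). Closed: final G1 returns to the first vertex.

G21
G90
G0 X82.8558 Y49.0897
M3 S381
G01 X79.4927 Y58.7350 F2437
G01 X71.6884 Y69.1533 F2437
G01 X62.4114 Y81.3851 F2437
G01 X54.6303 Y96.4715 F2437
M5
G0 X49.0130 Y30.7872
M3 S381
G01 X46.3552 Y44.3929 F2437
G01 X44.9025 Y62.1019 F2437
G01 X44.6548 Y83.9142 F2437
G01 X45.6121 Y109.8299 F2437
M5
G0 X27.4610 Y27.2165
M3 S381
G01 X24.3095 Y34.8250 F2437
G01 X16.7010 Y37.9765 F2437
G01 X9.0925 Y34.8250 F2437
G01 X5.9410 Y27.2165 F2437
G01 X9.0925 Y19.6080 F2437
G01 X16.7010 Y16.4565 F2437
G01 X24.3095 Y19.6080 F2437
G01 X27.4610 Y27.2165 F2437
M5
G0 X27.9385 Y120.7776
M3 S381
G01 X48.0135 Y114.9640 F2437
G01 X62.6457 Y108.4441 F2437
G01 X71.8350 Y101.2180 F2437
G01 X75.5816 Y93.2855 F2437
M5
G0 X24.6937 Y38.7178
M3 S381
G01 X38.3493 Y70.2260 F2437
G01 X46.5812 Y93.6344 F2437
G01 X49.3893 Y108.9430 F2437
G01 X46.7736 Y116.1519 F2437
M5
G0 X4.1695 Y103.5475
M3 S381
G01 X42.3790 Y103.5475 F2437
G01 X42.3790 Y72.3314 F2437
G01 X4.1695 Y72.3314 F2437
G01 X4.1695 Y103.5475 F2437
M5
G0 X31.2044 Y123.3913
M3 S381
G01 X44.3275 Y123.3913 F2437
G01 X44.3275 Y88.2170 F2437
G01 X31.2044 Y88.2170 F2437
G01 X31.2044 Y123.3913 F2437
M5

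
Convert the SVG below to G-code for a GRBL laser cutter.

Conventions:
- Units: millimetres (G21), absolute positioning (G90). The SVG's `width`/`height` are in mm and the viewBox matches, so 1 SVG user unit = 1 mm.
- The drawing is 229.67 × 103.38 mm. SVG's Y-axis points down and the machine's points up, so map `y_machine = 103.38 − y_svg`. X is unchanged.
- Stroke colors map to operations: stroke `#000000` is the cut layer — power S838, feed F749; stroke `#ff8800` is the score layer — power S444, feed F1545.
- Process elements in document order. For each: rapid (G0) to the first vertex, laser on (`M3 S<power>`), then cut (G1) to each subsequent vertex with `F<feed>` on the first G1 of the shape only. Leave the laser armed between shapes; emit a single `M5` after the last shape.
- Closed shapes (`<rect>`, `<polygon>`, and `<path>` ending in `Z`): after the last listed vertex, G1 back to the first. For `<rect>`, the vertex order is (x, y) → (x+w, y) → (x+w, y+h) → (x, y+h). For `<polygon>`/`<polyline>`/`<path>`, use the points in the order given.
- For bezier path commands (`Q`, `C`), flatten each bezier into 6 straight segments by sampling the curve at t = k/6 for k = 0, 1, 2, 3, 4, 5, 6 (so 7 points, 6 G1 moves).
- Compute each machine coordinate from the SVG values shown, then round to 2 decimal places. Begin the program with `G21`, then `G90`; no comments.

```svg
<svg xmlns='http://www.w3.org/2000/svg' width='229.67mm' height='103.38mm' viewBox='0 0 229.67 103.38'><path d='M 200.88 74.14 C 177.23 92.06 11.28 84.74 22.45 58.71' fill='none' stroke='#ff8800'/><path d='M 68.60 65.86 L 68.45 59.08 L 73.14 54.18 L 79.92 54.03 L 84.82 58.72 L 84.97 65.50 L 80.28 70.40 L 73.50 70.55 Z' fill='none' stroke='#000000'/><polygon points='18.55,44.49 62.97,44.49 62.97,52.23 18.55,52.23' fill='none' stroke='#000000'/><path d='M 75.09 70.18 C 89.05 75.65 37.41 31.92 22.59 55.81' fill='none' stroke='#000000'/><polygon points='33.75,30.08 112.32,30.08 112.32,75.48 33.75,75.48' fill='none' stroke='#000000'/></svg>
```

1 u = 1 mm; y_m = 103.38 − y.

[1] `<path>` cubic bezier, #ff8800→score S444 F1545: (200.88,29.24) → (178.68,22.35) → (141.63,19.49) → (98.61,20.47) → (58.49,25.12) → (30.15,33.24) → (22.45,44.67)

[2] `<path>` regular polygon, #000000→cut S838 F749: (68.60,37.52) → (68.45,44.30) → (73.14,49.20) → (79.92,49.35) → (84.82,44.66) → (84.97,37.88) → (80.28,32.98) → (73.50,32.83) → (68.60,37.52) (closed)

[3] `<polygon>` rectangle, #000000→cut S838 F749: (18.55,58.89) → (62.97,58.89) → (62.97,51.15) → (18.55,51.15) → (18.55,58.89) (closed)

[4] `<path>` cubic bezier, #000000→cut S838 F749: (75.09,33.20) → (77.08,34.02) → (70.98,39.80) → (59.63,47.29) → (45.89,53.25) → (32.59,54.42) → (22.59,47.57)

[5] `<polygon>` rectangle, #000000→cut S838 F749: (33.75,73.30) → (112.32,73.30) → (112.32,27.90) → (33.75,27.90) → (33.75,73.30) (closed)

G21
G90
G0 X200.88 Y29.24
M3 S444
G1 X178.68 Y22.35 F1545
G1 X141.63 Y19.49
G1 X98.61 Y20.47
G1 X58.49 Y25.12
G1 X30.15 Y33.24
G1 X22.45 Y44.67
G0 X68.60 Y37.52
M3 S838
G1 X68.45 Y44.30 F749
G1 X73.14 Y49.20
G1 X79.92 Y49.35
G1 X84.82 Y44.66
G1 X84.97 Y37.88
G1 X80.28 Y32.98
G1 X73.50 Y32.83
G1 X68.60 Y37.52
G0 X18.55 Y58.89
M3 S838
G1 X62.97 Y58.89 F749
G1 X62.97 Y51.15
G1 X18.55 Y51.15
G1 X18.55 Y58.89
G0 X75.09 Y33.20
M3 S838
G1 X77.08 Y34.02 F749
G1 X70.98 Y39.80
G1 X59.63 Y47.29
G1 X45.89 Y53.25
G1 X32.59 Y54.42
G1 X22.59 Y47.57
G0 X33.75 Y73.30
M3 S838
G1 X112.32 Y73.30 F749
G1 X112.32 Y27.90
G1 X33.75 Y27.90
G1 X33.75 Y73.30
M5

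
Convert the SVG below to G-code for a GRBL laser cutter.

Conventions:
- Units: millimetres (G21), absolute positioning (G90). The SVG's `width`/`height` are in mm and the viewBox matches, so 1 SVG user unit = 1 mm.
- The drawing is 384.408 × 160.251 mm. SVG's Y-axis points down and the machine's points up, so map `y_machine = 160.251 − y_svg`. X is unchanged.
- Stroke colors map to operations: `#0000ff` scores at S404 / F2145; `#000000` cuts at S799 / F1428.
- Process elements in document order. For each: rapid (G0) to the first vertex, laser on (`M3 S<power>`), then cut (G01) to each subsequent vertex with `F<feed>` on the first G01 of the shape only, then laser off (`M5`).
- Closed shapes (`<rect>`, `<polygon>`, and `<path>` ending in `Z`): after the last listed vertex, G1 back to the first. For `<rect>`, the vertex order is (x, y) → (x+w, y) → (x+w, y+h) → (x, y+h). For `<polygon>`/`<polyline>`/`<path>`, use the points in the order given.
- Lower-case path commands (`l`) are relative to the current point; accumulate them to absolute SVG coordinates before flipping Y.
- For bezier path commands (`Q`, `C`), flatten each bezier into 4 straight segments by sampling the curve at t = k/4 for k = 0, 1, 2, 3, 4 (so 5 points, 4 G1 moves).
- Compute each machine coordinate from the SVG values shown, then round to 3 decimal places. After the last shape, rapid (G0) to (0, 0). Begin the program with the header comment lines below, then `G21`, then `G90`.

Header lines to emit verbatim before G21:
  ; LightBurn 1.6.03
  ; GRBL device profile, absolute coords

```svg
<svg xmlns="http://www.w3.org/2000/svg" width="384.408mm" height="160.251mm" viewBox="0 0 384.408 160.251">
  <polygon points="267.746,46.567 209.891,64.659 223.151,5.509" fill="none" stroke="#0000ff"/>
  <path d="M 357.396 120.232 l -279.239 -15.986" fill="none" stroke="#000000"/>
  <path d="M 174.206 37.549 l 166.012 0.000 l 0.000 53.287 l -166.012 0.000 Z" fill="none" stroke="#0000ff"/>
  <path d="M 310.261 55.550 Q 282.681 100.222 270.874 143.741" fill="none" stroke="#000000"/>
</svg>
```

; LightBurn 1.6.03
; GRBL device profile, absolute coords
G21
G90
G0 X267.746 Y113.684
M3 S404
G01 X209.891 Y95.592 F2145
G01 X223.151 Y154.742
G01 X267.746 Y113.684
M5
G0 X357.396 Y40.019
M3 S799
G01 X78.157 Y56.005 F1428
M5
G0 X174.206 Y122.702
M3 S404
G01 X340.218 Y122.702 F2145
G01 X340.218 Y69.415
G01 X174.206 Y69.415
G01 X174.206 Y122.702
M5
G0 X310.261 Y104.701
M3 S799
G01 X297.457 Y82.437 F1428
G01 X286.624 Y60.317
G01 X277.763 Y38.342
G01 X270.874 Y16.510
M5
G0 X0.000 Y0.000

viewBox `0 0 384.408 160.251` with mm width/height → 1 unit = 1 mm. Flip: y_m = 160.251 − y_svg.

**Shape 1** — `<polygon>` regular polygon, stroke `#0000ff` → score (S404, F2145). Machine vertices: (267.746,113.684) → (209.891,95.592) → (223.151,154.742) → (267.746,113.684). Closed: final G1 returns to the first vertex.

**Shape 2** — `<path>` line segment, stroke `#000000` → cut (S799, F1428). Machine vertices: (357.396,40.019) → (78.157,56.005). Open path.

**Shape 3** — `<path>` rectangle, stroke `#0000ff` → score (S404, F2145). Machine vertices: (174.206,122.702) → (340.218,122.702) → (340.218,69.415) → (174.206,69.415) → (174.206,122.702). Closed: final G1 returns to the first vertex.

**Shape 4** — `<path>` quadratic bezier, stroke `#000000` → cut (S799, F1428). Control points (SVG): P0=(310.261,55.550), P1=(282.681,100.222), P2=(270.874,143.741); sampled at t=k/4. Machine vertices: (310.261,104.701) → (297.457,82.437) → (286.624,60.317) → (277.763,38.342) → (270.874,16.510). Open path.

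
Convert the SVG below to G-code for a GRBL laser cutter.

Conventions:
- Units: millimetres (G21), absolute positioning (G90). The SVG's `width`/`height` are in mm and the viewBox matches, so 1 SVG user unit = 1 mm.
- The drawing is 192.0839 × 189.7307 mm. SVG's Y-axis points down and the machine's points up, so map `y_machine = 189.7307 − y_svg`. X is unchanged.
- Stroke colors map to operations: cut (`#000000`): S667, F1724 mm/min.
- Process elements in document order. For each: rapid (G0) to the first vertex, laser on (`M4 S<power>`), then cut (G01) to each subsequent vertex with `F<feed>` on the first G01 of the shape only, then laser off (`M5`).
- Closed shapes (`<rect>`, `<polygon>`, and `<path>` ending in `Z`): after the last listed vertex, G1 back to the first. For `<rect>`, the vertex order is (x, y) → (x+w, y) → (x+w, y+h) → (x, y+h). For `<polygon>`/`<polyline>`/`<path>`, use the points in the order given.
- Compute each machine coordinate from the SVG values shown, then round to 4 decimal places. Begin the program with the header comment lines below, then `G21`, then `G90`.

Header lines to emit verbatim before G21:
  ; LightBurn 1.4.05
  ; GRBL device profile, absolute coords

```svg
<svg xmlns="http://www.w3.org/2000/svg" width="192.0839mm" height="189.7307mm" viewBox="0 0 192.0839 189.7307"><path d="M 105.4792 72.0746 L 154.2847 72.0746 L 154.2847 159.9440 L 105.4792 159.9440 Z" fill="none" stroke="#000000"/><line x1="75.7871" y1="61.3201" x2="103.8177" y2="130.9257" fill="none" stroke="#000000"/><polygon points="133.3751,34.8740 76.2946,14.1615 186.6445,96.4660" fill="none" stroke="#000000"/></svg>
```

; LightBurn 1.4.05
; GRBL device profile, absolute coords
G21
G90
G0 X105.4792 Y117.6561
M4 S667
G01 X154.2847 Y117.6561 F1724
G01 X154.2847 Y29.7867
G01 X105.4792 Y29.7867
G01 X105.4792 Y117.6561
M5
G0 X75.7871 Y128.4106
M4 S667
G01 X103.8177 Y58.8050 F1724
M5
G0 X133.3751 Y154.8567
M4 S667
G01 X76.2946 Y175.5692 F1724
G01 X186.6445 Y93.2647
G01 X133.3751 Y154.8567
M5

Since the viewBox matches the mm dimensions, user units are millimetres directly. The only transform is the Y-flip y_m = 189.7307 − y_svg.

Shape 1 is a rectangle drawn with `<path>`. Its stroke #000000 means cut at S667, F1724. After flipping Y the toolpath is (105.4792,117.6561) → (154.2847,117.6561) → (154.2847,29.7867) → (105.4792,29.7867) → (105.4792,117.6561), returning to the start.

Shape 2 is a line segment drawn with `<line>`. Its stroke #000000 means cut at S667, F1724. After flipping Y the toolpath is (75.7871,128.4106) → (103.8177,58.8050).

Shape 3 is a closed polygon drawn with `<polygon>`. Its stroke #000000 means cut at S667, F1724. After flipping Y the toolpath is (133.3751,154.8567) → (76.2946,175.5692) → (186.6445,93.2647) → (133.3751,154.8567), returning to the start.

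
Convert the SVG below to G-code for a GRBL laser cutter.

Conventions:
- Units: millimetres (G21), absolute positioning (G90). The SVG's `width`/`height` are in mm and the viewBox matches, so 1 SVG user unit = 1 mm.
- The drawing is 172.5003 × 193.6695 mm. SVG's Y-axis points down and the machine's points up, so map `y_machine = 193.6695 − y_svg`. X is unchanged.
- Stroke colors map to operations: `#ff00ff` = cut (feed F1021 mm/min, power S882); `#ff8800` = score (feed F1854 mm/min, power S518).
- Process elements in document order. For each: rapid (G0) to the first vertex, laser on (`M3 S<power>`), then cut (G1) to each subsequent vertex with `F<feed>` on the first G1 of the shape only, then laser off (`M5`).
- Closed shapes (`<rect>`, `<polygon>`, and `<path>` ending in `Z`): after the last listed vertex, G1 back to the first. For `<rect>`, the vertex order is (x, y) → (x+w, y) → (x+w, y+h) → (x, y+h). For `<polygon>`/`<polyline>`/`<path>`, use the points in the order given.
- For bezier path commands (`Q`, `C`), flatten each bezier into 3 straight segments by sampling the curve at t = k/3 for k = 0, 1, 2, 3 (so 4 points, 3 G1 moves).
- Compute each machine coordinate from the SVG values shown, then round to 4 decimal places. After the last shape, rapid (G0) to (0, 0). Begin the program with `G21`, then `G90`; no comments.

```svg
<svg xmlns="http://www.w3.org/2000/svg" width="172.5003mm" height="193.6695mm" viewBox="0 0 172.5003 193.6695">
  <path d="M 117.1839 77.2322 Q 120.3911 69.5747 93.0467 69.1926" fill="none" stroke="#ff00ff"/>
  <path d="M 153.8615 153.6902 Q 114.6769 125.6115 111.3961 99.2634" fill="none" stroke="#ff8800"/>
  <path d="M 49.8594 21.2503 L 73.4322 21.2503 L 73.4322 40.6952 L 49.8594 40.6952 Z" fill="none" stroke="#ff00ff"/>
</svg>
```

1 u = 1 mm; y_m = 193.6695 − y.

[1] `<path>` quadratic bezier, #ff00ff→cut S882 F1021: (117.1839,116.4373) → (115.9274,120.7339) → (107.8817,123.4138) → (93.0467,124.4769)

[2] `<path>` quadratic bezier, #ff8800→score S518 F1854: (153.8615,39.9793) → (131.7277,58.5061) → (117.5726,76.6484) → (111.3961,94.4061)

[3] `<path>` rectangle, #ff00ff→cut S882 F1021: (49.8594,172.4192) → (73.4322,172.4192) → (73.4322,152.9743) → (49.8594,152.9743) → (49.8594,172.4192) (closed)

G21
G90
G0 X117.1839 Y116.4373
M3 S882
G1 X115.9274 Y120.7339 F1021
G1 X107.8817 Y123.4138
G1 X93.0467 Y124.4769
M5
G0 X153.8615 Y39.9793
M3 S518
G1 X131.7277 Y58.5061 F1854
G1 X117.5726 Y76.6484
G1 X111.3961 Y94.4061
M5
G0 X49.8594 Y172.4192
M3 S882
G1 X73.4322 Y172.4192 F1021
G1 X73.4322 Y152.9743
G1 X49.8594 Y152.9743
G1 X49.8594 Y172.4192
M5
G0 X0.0000 Y0.0000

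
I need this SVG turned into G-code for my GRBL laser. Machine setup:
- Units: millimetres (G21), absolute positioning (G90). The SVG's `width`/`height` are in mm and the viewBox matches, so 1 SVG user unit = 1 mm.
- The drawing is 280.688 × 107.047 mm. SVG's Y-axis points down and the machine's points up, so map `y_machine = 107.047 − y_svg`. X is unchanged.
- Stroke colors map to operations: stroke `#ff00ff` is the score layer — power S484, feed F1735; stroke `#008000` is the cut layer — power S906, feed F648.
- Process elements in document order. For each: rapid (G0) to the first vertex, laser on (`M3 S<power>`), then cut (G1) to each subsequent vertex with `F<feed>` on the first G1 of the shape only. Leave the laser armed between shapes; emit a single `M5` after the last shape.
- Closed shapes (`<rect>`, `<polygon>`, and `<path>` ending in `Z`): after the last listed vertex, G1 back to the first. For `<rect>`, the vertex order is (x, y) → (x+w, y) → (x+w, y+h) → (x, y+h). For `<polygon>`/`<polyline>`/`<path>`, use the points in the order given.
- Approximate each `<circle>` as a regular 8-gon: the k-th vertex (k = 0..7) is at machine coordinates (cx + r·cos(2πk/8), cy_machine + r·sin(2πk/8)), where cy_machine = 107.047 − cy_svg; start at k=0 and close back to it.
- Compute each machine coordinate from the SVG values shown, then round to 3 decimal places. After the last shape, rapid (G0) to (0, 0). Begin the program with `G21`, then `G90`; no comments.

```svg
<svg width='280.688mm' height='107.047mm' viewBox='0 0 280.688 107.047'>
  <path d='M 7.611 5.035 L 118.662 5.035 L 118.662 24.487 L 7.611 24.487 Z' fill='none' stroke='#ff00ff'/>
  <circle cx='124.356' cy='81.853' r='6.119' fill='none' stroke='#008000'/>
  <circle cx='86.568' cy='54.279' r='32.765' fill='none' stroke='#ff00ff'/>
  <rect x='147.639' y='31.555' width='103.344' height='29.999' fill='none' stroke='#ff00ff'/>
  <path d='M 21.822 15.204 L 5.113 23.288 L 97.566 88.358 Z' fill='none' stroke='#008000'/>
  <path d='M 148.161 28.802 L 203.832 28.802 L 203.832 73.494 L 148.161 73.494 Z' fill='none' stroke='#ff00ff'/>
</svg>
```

1 u = 1 mm; y_m = 107.047 − y.

[1] `<path>` rectangle, #ff00ff→score S484 F1735: (7.611,102.012) → (118.662,102.012) → (118.662,82.560) → (7.611,82.560) → (7.611,102.012) (closed)

[2] `<circle>` circle, #008000→cut S906 F648: (130.475,25.194) → (128.683,29.521) → (124.356,31.313) → (120.029,29.521) → (118.237,25.194) → (120.029,20.867) → (124.356,19.075) → (128.683,20.867) → (130.475,25.194) (closed)

[3] `<circle>` circle, #ff00ff→score S484 F1735: (119.333,52.768) → (109.736,75.936) → (86.568,85.533) → (63.400,75.936) → (53.803,52.768) → (63.400,29.600) → (86.568,20.003) → (109.736,29.600) → (119.333,52.768) (closed)

[4] `<rect>` rectangle, #ff00ff→score S484 F1735: (147.639,75.492) → (250.983,75.492) → (250.983,45.493) → (147.639,45.493) → (147.639,75.492) (closed)

[5] `<path>` closed polygon, #008000→cut S906 F648: (21.822,91.843) → (5.113,83.759) → (97.566,18.689) → (21.822,91.843) (closed)

[6] `<path>` rectangle, #ff00ff→score S484 F1735: (148.161,78.245) → (203.832,78.245) → (203.832,33.553) → (148.161,33.553) → (148.161,78.245) (closed)

G21
G90
G0 X7.611 Y102.012
M3 S484
G1 X118.662 Y102.012 F1735
G1 X118.662 Y82.560
G1 X7.611 Y82.560
G1 X7.611 Y102.012
G0 X130.475 Y25.194
M3 S906
G1 X128.683 Y29.521 F648
G1 X124.356 Y31.313
G1 X120.029 Y29.521
G1 X118.237 Y25.194
G1 X120.029 Y20.867
G1 X124.356 Y19.075
G1 X128.683 Y20.867
G1 X130.475 Y25.194
G0 X119.333 Y52.768
M3 S484
G1 X109.736 Y75.936 F1735
G1 X86.568 Y85.533
G1 X63.400 Y75.936
G1 X53.803 Y52.768
G1 X63.400 Y29.600
G1 X86.568 Y20.003
G1 X109.736 Y29.600
G1 X119.333 Y52.768
G0 X147.639 Y75.492
M3 S484
G1 X250.983 Y75.492 F1735
G1 X250.983 Y45.493
G1 X147.639 Y45.493
G1 X147.639 Y75.492
G0 X21.822 Y91.843
M3 S906
G1 X5.113 Y83.759 F648
G1 X97.566 Y18.689
G1 X21.822 Y91.843
G0 X148.161 Y78.245
M3 S484
G1 X203.832 Y78.245 F1735
G1 X203.832 Y33.553
G1 X148.161 Y33.553
G1 X148.161 Y78.245
M5
G0 X0.000 Y0.000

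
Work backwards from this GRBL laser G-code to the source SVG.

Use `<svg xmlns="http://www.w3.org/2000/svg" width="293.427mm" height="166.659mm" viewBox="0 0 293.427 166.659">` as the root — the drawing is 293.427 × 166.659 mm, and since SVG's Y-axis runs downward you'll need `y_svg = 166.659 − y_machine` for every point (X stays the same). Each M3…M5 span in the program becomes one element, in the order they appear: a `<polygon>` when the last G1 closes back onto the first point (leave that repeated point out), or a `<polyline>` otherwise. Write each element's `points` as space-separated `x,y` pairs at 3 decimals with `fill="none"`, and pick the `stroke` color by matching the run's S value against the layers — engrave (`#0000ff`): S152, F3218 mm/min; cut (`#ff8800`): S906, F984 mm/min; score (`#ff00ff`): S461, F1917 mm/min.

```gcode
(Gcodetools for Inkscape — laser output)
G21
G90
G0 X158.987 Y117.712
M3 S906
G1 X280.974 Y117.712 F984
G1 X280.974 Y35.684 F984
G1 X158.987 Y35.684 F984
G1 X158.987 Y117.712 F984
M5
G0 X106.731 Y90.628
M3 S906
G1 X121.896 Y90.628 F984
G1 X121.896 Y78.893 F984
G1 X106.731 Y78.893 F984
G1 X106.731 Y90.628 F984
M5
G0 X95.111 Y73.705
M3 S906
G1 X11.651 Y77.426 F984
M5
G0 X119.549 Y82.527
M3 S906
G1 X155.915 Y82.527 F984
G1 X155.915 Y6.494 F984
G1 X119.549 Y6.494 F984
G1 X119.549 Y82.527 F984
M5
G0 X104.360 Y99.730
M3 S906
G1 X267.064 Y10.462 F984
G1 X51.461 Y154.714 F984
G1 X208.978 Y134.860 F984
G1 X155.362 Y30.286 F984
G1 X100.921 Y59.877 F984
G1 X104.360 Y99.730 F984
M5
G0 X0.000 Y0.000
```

Machine Y-up, SVG Y-down with viewBox height 166.659, so y_svg = 166.659 − y_machine; X carries over. Every run uses S906, so all elements get stroke `#ff8800` (cut).

Run 1: The run returns to its start, so emit a `<polygon>` with points (Y-flipped): 158.987,48.947 280.974,48.947 280.974,130.975 158.987,130.975.

Run 2: The run returns to its start, so emit a `<polygon>` with points (Y-flipped): 106.731,76.031 121.896,76.031 121.896,87.766 106.731,87.766.

Run 3: The run is open, so emit a `<polyline>` with points (Y-flipped): 95.111,92.954 11.651,89.233.

Run 4: The run returns to its start, so emit a `<polygon>` with points (Y-flipped): 119.549,84.132 155.915,84.132 155.915,160.165 119.549,160.165.

Run 5: The run returns to its start, so emit a `<polygon>` with points (Y-flipped): 104.360,66.929 267.064,156.197 51.461,11.945 208.978,31.799 155.362,136.373 100.921,106.782.

<svg xmlns="http://www.w3.org/2000/svg" width="293.427mm" height="166.659mm" viewBox="0 0 293.427 166.659">
  <polygon points="158.987,48.947 280.974,48.947 280.974,130.975 158.987,130.975" fill="none" stroke="#ff8800"/>
  <polygon points="106.731,76.031 121.896,76.031 121.896,87.766 106.731,87.766" fill="none" stroke="#ff8800"/>
  <polyline points="95.111,92.954 11.651,89.233" fill="none" stroke="#ff8800"/>
  <polygon points="119.549,84.132 155.915,84.132 155.915,160.165 119.549,160.165" fill="none" stroke="#ff8800"/>
  <polygon points="104.360,66.929 267.064,156.197 51.461,11.945 208.978,31.799 155.362,136.373 100.921,106.782" fill="none" stroke="#ff8800"/>
</svg>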